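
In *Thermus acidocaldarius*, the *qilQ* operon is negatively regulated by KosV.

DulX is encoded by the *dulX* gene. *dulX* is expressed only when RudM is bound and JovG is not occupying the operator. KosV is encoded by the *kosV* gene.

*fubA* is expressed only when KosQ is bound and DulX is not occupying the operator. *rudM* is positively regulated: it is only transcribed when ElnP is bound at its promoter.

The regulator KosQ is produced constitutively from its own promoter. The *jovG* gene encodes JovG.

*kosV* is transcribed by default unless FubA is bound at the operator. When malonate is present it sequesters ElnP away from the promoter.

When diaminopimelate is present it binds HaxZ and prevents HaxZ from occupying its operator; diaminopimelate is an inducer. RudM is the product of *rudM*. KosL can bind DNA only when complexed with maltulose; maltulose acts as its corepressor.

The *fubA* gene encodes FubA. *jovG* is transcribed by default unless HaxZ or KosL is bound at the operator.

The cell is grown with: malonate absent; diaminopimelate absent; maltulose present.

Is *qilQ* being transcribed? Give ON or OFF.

Diaminopimelate is absent, so HaxZ is active.
Maltulose is present, so KosL is active.
With repressor HaxZ bound, *jovG* is not transcribed.
So JovG is not produced.
Malonate is absent, so ElnP is active.
No repressor is bound and ElnP is active, so *rudM* is transcribed.
So RudM is produced and active.
No repressor is bound and RudM is active, so *dulX* is transcribed.
So DulX is produced and active.
KosQ is produced constitutively and is active.
With repressor DulX bound, *fubA* is not transcribed.
So FubA is not produced.
With no repressor bound, *kosV* is transcribed.
So KosV is produced and active.
With repressor KosV bound, *qilQ* is not transcribed.

OFF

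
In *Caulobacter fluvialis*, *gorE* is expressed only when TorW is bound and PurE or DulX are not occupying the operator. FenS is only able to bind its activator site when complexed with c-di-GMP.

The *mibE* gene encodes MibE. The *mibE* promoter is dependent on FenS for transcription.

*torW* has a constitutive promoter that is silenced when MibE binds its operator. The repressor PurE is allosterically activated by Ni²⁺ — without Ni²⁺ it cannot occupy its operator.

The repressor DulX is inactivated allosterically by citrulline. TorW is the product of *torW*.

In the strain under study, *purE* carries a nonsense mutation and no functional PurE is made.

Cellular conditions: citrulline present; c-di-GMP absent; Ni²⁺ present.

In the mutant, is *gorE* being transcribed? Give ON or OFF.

PurE is non-functional in this strain, so it has no effect.
c-di-GMP is absent, so FenS is inactive.
Required activator FenS is absent, so *mibE* is not transcribed.
So MibE is not produced.
With no repressor bound, *torW* is transcribed.
So TorW is produced and active.
Citrulline is present, so DulX is inactive.
No repressor is bound and TorW is active, so *gorE* is transcribed.

ON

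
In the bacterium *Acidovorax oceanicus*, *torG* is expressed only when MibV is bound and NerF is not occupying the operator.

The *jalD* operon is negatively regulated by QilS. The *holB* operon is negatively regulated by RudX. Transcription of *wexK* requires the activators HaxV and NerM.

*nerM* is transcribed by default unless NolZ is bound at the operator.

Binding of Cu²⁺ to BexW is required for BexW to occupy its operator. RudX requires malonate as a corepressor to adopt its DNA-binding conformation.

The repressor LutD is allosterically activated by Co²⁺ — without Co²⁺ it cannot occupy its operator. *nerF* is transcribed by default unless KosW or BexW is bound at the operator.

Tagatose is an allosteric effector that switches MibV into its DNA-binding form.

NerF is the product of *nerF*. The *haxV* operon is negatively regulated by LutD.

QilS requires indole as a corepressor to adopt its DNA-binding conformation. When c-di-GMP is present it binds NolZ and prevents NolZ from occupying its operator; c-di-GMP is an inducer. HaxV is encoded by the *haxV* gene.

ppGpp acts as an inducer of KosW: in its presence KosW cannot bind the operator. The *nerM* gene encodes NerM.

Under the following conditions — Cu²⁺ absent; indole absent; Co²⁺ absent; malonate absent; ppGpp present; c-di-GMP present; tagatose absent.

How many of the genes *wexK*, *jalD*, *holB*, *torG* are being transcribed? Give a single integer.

Co²⁺ is absent, so LutD is inactive.
With no repressor bound, *haxV* is transcribed.
So HaxV is produced and active.
c-di-GMP is present, so NolZ is inactive.
With no repressor bound, *nerM* is transcribed.
So NerM is produced and active.
No repressor is bound and HaxV and NerM are active, so *wexK* is transcribed.
→ *wexK* is ON.
Indole is absent, so QilS is inactive.
With no repressor bound, *jalD* is transcribed.
→ *jalD* is ON.
Malonate is absent, so RudX is inactive.
With no repressor bound, *holB* is transcribed.
→ *holB* is ON.
ppGpp is present, so KosW is inactive.
Cu²⁺ is absent, so BexW is inactive.
With no repressor bound, *nerF* is transcribed.
So NerF is produced and active.
Tagatose is absent, so MibV is inactive.
With repressor NerF bound, *torG* is not transcribed.
→ *torG* is OFF.
3 of the 4 genes are transcribed.

3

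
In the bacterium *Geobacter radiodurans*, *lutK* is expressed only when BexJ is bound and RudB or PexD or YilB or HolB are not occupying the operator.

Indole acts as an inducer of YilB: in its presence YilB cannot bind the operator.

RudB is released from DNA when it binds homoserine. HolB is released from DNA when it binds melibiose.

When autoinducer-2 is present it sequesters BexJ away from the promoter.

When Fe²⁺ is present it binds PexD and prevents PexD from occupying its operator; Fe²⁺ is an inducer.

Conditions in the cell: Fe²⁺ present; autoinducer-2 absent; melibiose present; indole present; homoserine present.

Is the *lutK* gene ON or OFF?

ON

Homoserine is present, so RudB is inactive.
Fe²⁺ is present, so PexD is inactive.
Indole is present, so YilB is inactive.
Autoinducer-2 is absent, so BexJ is active.
Melibiose is present, so HolB is inactive.
No repressor is bound and BexJ is active, so *lutK* is transcribed.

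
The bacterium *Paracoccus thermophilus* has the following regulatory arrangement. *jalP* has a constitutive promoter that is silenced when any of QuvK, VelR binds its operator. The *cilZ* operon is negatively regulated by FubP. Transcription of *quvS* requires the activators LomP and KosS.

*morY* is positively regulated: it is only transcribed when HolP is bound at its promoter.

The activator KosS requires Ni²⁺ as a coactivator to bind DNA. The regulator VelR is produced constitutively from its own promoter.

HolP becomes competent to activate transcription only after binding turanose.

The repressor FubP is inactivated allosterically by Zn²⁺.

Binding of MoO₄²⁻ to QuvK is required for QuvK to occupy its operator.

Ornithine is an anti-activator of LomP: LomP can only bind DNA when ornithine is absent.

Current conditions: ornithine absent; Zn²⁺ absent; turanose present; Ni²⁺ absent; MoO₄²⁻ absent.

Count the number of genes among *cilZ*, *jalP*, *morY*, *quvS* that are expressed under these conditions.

1

Zn²⁺ is absent, so FubP is active.
With repressor FubP bound, *cilZ* is not transcribed.
→ *cilZ* is OFF.
MoO₄²⁻ is absent, so QuvK is inactive.
VelR is produced constitutively and is active.
With repressor VelR bound, *jalP* is not transcribed.
→ *jalP* is OFF.
Turanose is present, so HolP is active.
No repressor is bound and HolP is active, so *morY* is transcribed.
→ *morY* is ON.
Ornithine is absent, so LomP is active.
Ni²⁺ is absent, so KosS is inactive.
Required activator KosS is absent, so *quvS* is not transcribed.
→ *quvS* is OFF.
1 of the 4 genes is transcribed.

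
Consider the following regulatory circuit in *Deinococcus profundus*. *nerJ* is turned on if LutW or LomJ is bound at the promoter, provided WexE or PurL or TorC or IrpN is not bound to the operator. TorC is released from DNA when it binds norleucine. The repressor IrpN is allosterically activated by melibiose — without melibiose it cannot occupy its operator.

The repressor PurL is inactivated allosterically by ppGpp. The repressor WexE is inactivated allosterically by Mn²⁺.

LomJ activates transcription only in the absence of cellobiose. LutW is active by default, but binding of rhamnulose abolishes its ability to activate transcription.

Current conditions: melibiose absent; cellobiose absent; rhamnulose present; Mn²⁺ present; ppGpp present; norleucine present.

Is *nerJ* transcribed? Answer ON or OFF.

ON

Mn²⁺ is present, so WexE is inactive.
ppGpp is present, so PurL is inactive.
Norleucine is present, so TorC is inactive.
Rhamnulose is present, so LutW is inactive.
Melibiose is absent, so IrpN is inactive.
Cellobiose is absent, so LomJ is active.
Activator LomJ is present, so *nerJ* is transcribed.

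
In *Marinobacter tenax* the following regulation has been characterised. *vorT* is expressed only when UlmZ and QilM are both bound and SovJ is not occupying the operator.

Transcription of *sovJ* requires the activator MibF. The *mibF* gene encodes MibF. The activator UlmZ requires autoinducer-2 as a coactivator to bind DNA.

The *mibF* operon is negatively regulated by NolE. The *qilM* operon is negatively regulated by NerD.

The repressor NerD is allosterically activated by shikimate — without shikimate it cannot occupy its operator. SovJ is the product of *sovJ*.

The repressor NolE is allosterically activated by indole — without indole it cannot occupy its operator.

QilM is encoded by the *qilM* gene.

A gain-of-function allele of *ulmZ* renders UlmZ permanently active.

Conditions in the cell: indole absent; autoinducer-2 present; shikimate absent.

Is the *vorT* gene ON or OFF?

Indole is absent, so NolE is inactive.
With no repressor bound, *mibF* is transcribed.
So MibF is produced and active.
No repressor is bound and MibF is active, so *sovJ* is transcribed.
So SovJ is produced and active.
UlmZ is constitutively active in this strain.
Shikimate is absent, so NerD is inactive.
With no repressor bound, *qilM* is transcribed.
So QilM is produced and active.
With repressor SovJ bound, *vorT* is not transcribed.

OFF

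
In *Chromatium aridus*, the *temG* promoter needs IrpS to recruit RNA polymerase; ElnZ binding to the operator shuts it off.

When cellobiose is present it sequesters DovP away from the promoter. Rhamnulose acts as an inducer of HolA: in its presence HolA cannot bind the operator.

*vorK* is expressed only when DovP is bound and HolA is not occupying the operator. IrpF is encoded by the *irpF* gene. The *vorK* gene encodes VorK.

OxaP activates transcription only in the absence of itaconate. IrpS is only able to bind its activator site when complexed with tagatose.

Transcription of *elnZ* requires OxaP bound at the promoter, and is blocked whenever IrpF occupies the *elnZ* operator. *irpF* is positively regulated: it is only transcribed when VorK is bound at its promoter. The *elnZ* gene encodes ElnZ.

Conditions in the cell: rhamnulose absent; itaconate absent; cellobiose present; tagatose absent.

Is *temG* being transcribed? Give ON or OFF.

OFF

Rhamnulose is absent, so HolA is active.
Cellobiose is present, so DovP is inactive.
With repressor HolA bound, *vorK* is not transcribed.
So VorK is not produced.
Required activator VorK is absent, so *irpF* is not transcribed.
So IrpF is not produced.
Itaconate is absent, so OxaP is active.
No repressor is bound and OxaP is active, so *elnZ* is transcribed.
So ElnZ is produced and active.
Tagatose is absent, so IrpS is inactive.
With repressor ElnZ bound, *temG* is not transcribed.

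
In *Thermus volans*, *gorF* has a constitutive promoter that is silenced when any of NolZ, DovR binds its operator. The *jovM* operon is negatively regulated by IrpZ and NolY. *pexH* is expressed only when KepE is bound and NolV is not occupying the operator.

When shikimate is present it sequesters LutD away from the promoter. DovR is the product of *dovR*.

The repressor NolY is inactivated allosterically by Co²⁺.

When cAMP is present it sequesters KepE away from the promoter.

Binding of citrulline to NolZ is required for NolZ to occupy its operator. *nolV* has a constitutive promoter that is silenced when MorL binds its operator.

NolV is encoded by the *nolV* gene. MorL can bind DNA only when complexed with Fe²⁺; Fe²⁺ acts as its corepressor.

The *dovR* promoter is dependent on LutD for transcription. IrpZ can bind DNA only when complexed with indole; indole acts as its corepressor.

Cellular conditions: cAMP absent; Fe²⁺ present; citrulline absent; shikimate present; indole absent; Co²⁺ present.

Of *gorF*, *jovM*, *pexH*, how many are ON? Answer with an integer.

3

Citrulline is absent, so NolZ is inactive.
Shikimate is present, so LutD is inactive.
Required activator LutD is absent, so *dovR* is not transcribed.
So DovR is not produced.
With no repressor bound, *gorF* is transcribed.
→ *gorF* is ON.
Indole is absent, so IrpZ is inactive.
Co²⁺ is present, so NolY is inactive.
With no repressor bound, *jovM* is transcribed.
→ *jovM* is ON.
cAMP is absent, so KepE is active.
Fe²⁺ is present, so MorL is active.
With repressor MorL bound, *nolV* is not transcribed.
So NolV is not produced.
No repressor is bound and KepE is active, so *pexH* is transcribed.
→ *pexH* is ON.
3 of the 3 genes are transcribed.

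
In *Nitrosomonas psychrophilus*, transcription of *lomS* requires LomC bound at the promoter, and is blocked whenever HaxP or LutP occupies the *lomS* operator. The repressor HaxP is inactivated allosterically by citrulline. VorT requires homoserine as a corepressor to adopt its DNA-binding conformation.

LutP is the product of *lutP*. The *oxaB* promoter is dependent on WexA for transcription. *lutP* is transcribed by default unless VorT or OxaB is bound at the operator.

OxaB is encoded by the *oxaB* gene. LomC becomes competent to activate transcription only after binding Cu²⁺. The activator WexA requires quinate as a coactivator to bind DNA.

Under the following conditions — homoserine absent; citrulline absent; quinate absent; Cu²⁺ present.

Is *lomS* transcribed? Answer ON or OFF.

OFF

Cu²⁺ is present, so LomC is active.
Citrulline is absent, so HaxP is active.
Homoserine is absent, so VorT is inactive.
Quinate is absent, so WexA is inactive.
Required activator WexA is absent, so *oxaB* is not transcribed.
So OxaB is not produced.
With no repressor bound, *lutP* is transcribed.
So LutP is produced and active.
With repressor HaxP bound, *lomS* is not transcribed.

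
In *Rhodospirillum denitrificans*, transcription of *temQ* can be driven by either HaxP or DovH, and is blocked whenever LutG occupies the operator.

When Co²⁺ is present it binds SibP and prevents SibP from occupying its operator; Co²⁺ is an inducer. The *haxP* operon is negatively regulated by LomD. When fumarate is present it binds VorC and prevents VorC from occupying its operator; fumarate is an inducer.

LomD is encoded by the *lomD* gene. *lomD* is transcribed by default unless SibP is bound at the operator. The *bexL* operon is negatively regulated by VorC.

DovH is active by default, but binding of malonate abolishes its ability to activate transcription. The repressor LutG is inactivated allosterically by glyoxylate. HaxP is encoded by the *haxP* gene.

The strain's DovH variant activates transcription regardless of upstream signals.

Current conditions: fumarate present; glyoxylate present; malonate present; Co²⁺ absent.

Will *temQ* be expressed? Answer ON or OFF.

ON

Glyoxylate is present, so LutG is inactive.
Co²⁺ is absent, so SibP is active.
With repressor SibP bound, *lomD* is not transcribed.
So LomD is not produced.
With no repressor bound, *haxP* is transcribed.
So HaxP is produced and active.
DovH is constitutively active in this strain.
Activator HaxP is present, so *temQ* is transcribed.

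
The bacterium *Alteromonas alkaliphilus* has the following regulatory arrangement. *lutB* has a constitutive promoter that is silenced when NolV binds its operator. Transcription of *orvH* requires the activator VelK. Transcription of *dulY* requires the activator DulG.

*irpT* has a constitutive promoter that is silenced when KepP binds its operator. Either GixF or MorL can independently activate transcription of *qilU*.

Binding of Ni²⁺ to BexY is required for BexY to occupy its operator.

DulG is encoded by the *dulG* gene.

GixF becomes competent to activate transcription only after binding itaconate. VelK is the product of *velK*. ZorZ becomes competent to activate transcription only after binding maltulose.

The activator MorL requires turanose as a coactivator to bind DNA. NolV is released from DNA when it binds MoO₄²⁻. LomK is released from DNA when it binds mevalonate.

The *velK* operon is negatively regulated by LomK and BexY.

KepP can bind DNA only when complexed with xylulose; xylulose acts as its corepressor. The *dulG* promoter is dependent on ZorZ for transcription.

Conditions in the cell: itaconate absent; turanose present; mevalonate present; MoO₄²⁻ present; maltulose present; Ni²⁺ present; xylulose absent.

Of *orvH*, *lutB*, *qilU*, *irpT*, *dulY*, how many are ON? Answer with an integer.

Mevalonate is present, so LomK is inactive.
Ni²⁺ is present, so BexY is active.
With repressor BexY bound, *velK* is not transcribed.
So VelK is not produced.
Required activator VelK is absent, so *orvH* is not transcribed.
→ *orvH* is OFF.
MoO₄²⁻ is present, so NolV is inactive.
With no repressor bound, *lutB* is transcribed.
→ *lutB* is ON.
Itaconate is absent, so GixF is inactive.
Turanose is present, so MorL is active.
Activator MorL is present, so *qilU* is transcribed.
→ *qilU* is ON.
Xylulose is absent, so KepP is inactive.
With no repressor bound, *irpT* is transcribed.
→ *irpT* is ON.
Maltulose is present, so ZorZ is active.
No repressor is bound and ZorZ is active, so *dulG* is transcribed.
So DulG is produced and active.
No repressor is bound and DulG is active, so *dulY* is transcribed.
→ *dulY* is ON.
4 of the 5 genes are transcribed.

4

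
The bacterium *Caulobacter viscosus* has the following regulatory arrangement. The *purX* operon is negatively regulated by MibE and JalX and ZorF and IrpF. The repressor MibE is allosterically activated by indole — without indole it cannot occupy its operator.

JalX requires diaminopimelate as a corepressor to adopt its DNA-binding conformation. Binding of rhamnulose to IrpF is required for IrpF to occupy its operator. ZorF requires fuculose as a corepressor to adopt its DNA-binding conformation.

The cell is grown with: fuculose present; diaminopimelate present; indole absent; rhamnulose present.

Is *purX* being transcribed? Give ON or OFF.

Indole is absent, so MibE is inactive.
Diaminopimelate is present, so JalX is active.
Fuculose is present, so ZorF is active.
Rhamnulose is present, so IrpF is active.
With repressor JalX bound, *purX* is not transcribed.

OFF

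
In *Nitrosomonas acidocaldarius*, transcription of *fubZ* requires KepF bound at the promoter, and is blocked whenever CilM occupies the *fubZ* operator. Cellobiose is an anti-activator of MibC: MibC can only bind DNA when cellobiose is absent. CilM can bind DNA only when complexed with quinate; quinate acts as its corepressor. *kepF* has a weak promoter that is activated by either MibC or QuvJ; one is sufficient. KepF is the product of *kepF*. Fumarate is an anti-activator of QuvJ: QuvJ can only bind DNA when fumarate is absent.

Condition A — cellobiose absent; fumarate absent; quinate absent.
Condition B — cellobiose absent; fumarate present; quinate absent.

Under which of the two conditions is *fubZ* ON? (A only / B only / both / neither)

both

Condition A:
Cellobiose is absent, so MibC is active.
Fumarate is absent, so QuvJ is active.
Activator MibC is present, so *kepF* is transcribed.
So KepF is produced and active.
Quinate is absent, so CilM is inactive.
No repressor is bound and KepF is active, so *fubZ* is transcribed.
→ *fubZ* is ON in A.
Condition B:
Cellobiose is absent, so MibC is active.
Fumarate is present, so QuvJ is inactive.
Activator MibC is present, so *kepF* is transcribed.
So KepF is produced and active.
Quinate is absent, so CilM is inactive.
No repressor is bound and KepF is active, so *fubZ* is transcribed.
→ *fubZ* is ON in B.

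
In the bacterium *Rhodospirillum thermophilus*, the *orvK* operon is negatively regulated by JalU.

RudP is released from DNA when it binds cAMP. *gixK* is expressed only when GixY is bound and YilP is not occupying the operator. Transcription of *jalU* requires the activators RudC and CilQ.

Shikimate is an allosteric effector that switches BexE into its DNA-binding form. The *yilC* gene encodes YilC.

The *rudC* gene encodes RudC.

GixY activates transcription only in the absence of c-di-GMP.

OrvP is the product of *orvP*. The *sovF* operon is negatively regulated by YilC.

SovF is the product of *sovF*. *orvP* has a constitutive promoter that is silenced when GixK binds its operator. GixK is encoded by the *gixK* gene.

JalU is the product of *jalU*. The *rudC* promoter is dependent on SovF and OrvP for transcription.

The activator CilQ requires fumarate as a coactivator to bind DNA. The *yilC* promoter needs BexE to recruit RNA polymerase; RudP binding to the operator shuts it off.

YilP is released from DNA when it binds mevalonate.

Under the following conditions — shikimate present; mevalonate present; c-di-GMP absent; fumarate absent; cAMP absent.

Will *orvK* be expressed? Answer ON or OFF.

cAMP is absent, so RudP is active.
Shikimate is present, so BexE is active.
With repressor RudP bound, *yilC* is not transcribed.
So YilC is not produced.
With no repressor bound, *sovF* is transcribed.
So SovF is produced and active.
Mevalonate is present, so YilP is inactive.
c-di-GMP is absent, so GixY is active.
No repressor is bound and GixY is active, so *gixK* is transcribed.
So GixK is produced and active.
With repressor GixK bound, *orvP* is not transcribed.
So OrvP is not produced.
Required activator OrvP is absent, so *rudC* is not transcribed.
So RudC is not produced.
Fumarate is absent, so CilQ is inactive.
Required activator RudC is absent, so *jalU* is not transcribed.
So JalU is not produced.
With no repressor bound, *orvK* is transcribed.

ON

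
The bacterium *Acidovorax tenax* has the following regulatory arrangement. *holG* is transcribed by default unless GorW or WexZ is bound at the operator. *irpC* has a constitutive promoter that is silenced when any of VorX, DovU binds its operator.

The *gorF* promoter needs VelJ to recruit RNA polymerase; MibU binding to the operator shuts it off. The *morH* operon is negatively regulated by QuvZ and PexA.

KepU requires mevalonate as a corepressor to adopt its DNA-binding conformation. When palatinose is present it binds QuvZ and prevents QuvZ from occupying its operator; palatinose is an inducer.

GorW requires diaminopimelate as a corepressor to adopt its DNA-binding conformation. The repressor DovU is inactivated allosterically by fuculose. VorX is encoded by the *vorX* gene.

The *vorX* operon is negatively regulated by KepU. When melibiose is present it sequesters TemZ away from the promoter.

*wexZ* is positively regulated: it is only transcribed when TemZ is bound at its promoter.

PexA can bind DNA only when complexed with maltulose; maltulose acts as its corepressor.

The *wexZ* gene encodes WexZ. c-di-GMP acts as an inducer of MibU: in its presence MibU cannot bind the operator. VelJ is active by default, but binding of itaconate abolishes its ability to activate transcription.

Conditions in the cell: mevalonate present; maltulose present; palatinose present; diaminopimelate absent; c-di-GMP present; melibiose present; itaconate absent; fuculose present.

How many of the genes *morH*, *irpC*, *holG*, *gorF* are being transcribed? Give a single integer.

3

Palatinose is present, so QuvZ is inactive.
Maltulose is present, so PexA is active.
With repressor PexA bound, *morH* is not transcribed.
→ *morH* is OFF.
Mevalonate is present, so KepU is active.
With repressor KepU bound, *vorX* is not transcribed.
So VorX is not produced.
Fuculose is present, so DovU is inactive.
With no repressor bound, *irpC* is transcribed.
→ *irpC* is ON.
Diaminopimelate is absent, so GorW is inactive.
Melibiose is present, so TemZ is inactive.
Required activator TemZ is absent, so *wexZ* is not transcribed.
So WexZ is not produced.
With no repressor bound, *holG* is transcribed.
→ *holG* is ON.
Itaconate is absent, so VelJ is active.
c-di-GMP is present, so MibU is inactive.
No repressor is bound and VelJ is active, so *gorF* is transcribed.
→ *gorF* is ON.
3 of the 4 genes are transcribed.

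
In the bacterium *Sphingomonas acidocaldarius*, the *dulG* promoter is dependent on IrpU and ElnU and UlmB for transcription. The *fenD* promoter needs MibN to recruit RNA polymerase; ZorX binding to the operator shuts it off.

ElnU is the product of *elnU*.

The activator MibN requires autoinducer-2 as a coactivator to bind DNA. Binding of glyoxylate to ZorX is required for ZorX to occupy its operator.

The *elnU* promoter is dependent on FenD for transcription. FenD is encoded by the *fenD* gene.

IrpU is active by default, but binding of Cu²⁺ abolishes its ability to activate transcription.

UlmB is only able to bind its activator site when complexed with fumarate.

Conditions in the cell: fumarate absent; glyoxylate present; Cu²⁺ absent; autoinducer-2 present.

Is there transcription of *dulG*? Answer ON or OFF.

Cu²⁺ is absent, so IrpU is active.
Autoinducer-2 is present, so MibN is active.
Glyoxylate is present, so ZorX is active.
With repressor ZorX bound, *fenD* is not transcribed.
So FenD is not produced.
Required activator FenD is absent, so *elnU* is not transcribed.
So ElnU is not produced.
Fumarate is absent, so UlmB is inactive.
Required activator ElnU is absent, so *dulG* is not transcribed.

OFF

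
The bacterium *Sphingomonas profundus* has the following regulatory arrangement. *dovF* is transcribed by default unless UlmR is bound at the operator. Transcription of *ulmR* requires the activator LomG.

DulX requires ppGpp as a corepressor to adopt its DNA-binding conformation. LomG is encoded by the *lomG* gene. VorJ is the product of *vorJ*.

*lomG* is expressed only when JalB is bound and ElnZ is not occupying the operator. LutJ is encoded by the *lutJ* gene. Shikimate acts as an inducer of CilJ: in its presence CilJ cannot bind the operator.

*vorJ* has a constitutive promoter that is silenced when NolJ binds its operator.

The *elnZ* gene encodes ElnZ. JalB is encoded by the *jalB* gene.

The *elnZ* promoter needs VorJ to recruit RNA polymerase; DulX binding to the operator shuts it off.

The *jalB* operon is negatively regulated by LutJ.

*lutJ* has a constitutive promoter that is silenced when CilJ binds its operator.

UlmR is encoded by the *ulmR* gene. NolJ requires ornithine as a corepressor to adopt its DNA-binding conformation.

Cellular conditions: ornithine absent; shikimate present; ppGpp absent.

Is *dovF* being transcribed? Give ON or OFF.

Shikimate is present, so CilJ is inactive.
With no repressor bound, *lutJ* is transcribed.
So LutJ is produced and active.
With repressor LutJ bound, *jalB* is not transcribed.
So JalB is not produced.
Ornithine is absent, so NolJ is inactive.
With no repressor bound, *vorJ* is transcribed.
So VorJ is produced and active.
ppGpp is absent, so DulX is inactive.
No repressor is bound and VorJ is active, so *elnZ* is transcribed.
So ElnZ is produced and active.
With repressor ElnZ bound, *lomG* is not transcribed.
So LomG is not produced.
Required activator LomG is absent, so *ulmR* is not transcribed.
So UlmR is not produced.
With no repressor bound, *dovF* is transcribed.

ON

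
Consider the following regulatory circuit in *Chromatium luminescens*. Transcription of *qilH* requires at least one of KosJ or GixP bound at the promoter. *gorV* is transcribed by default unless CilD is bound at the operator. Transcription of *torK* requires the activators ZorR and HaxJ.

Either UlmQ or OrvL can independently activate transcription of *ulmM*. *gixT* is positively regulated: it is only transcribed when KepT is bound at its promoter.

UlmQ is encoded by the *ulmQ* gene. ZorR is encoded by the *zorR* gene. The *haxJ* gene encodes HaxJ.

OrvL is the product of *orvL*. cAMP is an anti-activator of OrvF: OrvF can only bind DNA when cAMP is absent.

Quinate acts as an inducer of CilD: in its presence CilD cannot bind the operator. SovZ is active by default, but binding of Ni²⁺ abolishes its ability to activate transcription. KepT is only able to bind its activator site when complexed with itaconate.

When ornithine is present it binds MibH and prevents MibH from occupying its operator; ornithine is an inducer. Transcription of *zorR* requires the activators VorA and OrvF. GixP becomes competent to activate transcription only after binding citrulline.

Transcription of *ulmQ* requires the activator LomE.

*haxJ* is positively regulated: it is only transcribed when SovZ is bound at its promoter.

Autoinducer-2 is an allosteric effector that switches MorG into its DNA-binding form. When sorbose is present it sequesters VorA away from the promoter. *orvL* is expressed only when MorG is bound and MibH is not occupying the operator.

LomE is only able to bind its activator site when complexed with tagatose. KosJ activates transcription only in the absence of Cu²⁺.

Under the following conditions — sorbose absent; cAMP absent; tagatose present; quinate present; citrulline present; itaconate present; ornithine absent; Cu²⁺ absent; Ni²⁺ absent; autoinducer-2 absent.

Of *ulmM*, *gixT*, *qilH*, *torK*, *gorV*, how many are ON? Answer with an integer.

5

Tagatose is present, so LomE is active.
No repressor is bound and LomE is active, so *ulmQ* is transcribed.
So UlmQ is produced and active.
Autoinducer-2 is absent, so MorG is inactive.
Ornithine is absent, so MibH is active.
With repressor MibH bound, *orvL* is not transcribed.
So OrvL is not produced.
Activator UlmQ is present, so *ulmM* is transcribed.
→ *ulmM* is ON.
Itaconate is present, so KepT is active.
No repressor is bound and KepT is active, so *gixT* is transcribed.
→ *gixT* is ON.
Cu²⁺ is absent, so KosJ is active.
Citrulline is present, so GixP is active.
Activator KosJ is present, so *qilH* is transcribed.
→ *qilH* is ON.
Sorbose is absent, so VorA is active.
cAMP is absent, so OrvF is active.
No repressor is bound and VorA and OrvF are active, so *zorR* is transcribed.
So ZorR is produced and active.
Ni²⁺ is absent, so SovZ is active.
No repressor is bound and SovZ is active, so *haxJ* is transcribed.
So HaxJ is produced and active.
No repressor is bound and ZorR and HaxJ are active, so *torK* is transcribed.
→ *torK* is ON.
Quinate is present, so CilD is inactive.
With no repressor bound, *gorV* is transcribed.
→ *gorV* is ON.
5 of the 5 genes are transcribed.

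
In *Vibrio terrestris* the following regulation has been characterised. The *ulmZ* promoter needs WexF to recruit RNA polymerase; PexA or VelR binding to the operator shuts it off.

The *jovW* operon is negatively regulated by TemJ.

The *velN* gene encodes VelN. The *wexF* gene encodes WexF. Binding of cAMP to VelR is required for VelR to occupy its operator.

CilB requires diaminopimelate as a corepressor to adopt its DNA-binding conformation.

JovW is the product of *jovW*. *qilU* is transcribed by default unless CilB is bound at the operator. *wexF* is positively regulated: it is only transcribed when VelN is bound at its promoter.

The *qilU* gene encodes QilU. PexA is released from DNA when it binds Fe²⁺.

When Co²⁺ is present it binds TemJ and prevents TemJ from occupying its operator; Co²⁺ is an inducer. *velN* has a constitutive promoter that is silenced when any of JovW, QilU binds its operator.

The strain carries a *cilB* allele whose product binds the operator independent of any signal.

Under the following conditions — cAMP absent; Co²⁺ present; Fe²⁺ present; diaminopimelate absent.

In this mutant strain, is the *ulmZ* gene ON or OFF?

Fe²⁺ is present, so PexA is inactive.
Co²⁺ is present, so TemJ is inactive.
With no repressor bound, *jovW* is transcribed.
So JovW is produced and active.
CilB is constitutively active in this strain.
With repressor CilB bound, *qilU* is not transcribed.
So QilU is not produced.
With repressor JovW bound, *velN* is not transcribed.
So VelN is not produced.
Required activator VelN is absent, so *wexF* is not transcribed.
So WexF is not produced.
cAMP is absent, so VelR is inactive.
Required activator WexF is absent, so *ulmZ* is not transcribed.

OFF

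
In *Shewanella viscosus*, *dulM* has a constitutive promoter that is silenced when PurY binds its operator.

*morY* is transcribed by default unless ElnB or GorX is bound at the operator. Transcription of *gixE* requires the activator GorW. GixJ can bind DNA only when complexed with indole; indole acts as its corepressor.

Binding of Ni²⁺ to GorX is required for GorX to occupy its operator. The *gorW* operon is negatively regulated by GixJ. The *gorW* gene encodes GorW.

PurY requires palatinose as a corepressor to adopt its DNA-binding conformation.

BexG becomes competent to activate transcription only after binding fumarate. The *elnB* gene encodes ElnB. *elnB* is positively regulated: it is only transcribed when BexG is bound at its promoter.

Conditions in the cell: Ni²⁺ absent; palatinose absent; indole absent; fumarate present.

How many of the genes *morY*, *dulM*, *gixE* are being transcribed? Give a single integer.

Fumarate is present, so BexG is active.
No repressor is bound and BexG is active, so *elnB* is transcribed.
So ElnB is produced and active.
Ni²⁺ is absent, so GorX is inactive.
With repressor ElnB bound, *morY* is not transcribed.
→ *morY* is OFF.
Palatinose is absent, so PurY is inactive.
With no repressor bound, *dulM* is transcribed.
→ *dulM* is ON.
Indole is absent, so GixJ is inactive.
With no repressor bound, *gorW* is transcribed.
So GorW is produced and active.
No repressor is bound and GorW is active, so *gixE* is transcribed.
→ *gixE* is ON.
2 of the 3 genes are transcribed.

2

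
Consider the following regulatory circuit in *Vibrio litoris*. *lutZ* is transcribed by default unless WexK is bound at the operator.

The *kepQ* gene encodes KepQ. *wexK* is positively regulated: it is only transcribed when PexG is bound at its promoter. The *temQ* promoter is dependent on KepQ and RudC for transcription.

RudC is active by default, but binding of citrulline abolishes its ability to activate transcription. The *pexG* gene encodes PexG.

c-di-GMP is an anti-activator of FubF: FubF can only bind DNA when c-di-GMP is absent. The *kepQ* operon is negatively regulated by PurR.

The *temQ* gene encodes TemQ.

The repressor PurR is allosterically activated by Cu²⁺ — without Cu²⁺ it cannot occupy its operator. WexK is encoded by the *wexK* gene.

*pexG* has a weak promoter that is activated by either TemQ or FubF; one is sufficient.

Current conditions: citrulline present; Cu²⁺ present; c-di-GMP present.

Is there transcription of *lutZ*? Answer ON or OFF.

ON

Cu²⁺ is present, so PurR is active.
With repressor PurR bound, *kepQ* is not transcribed.
So KepQ is not produced.
Citrulline is present, so RudC is inactive.
Required activator KepQ is absent, so *temQ* is not transcribed.
So TemQ is not produced.
c-di-GMP is present, so FubF is inactive.
No activator is available at the *pexG* promoter, so *pexG* is not transcribed.
So PexG is not produced.
Required activator PexG is absent, so *wexK* is not transcribed.
So WexK is not produced.
With no repressor bound, *lutZ* is transcribed.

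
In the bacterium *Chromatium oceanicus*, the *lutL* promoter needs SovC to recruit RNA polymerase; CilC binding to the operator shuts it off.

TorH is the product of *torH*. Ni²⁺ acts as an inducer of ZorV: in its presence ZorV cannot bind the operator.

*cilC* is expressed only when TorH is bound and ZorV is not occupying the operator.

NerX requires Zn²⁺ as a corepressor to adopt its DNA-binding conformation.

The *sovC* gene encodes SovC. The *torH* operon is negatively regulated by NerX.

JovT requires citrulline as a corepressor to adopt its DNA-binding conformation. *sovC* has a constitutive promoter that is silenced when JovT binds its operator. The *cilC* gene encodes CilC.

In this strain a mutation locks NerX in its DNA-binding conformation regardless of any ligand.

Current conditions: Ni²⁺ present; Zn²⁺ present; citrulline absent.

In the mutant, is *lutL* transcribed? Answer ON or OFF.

Ni²⁺ is present, so ZorV is inactive.
NerX is constitutively active in this strain.
With repressor NerX bound, *torH* is not transcribed.
So TorH is not produced.
Required activator TorH is absent, so *cilC* is not transcribed.
So CilC is not produced.
Citrulline is absent, so JovT is inactive.
With no repressor bound, *sovC* is transcribed.
So SovC is produced and active.
No repressor is bound and SovC is active, so *lutL* is transcribed.

ON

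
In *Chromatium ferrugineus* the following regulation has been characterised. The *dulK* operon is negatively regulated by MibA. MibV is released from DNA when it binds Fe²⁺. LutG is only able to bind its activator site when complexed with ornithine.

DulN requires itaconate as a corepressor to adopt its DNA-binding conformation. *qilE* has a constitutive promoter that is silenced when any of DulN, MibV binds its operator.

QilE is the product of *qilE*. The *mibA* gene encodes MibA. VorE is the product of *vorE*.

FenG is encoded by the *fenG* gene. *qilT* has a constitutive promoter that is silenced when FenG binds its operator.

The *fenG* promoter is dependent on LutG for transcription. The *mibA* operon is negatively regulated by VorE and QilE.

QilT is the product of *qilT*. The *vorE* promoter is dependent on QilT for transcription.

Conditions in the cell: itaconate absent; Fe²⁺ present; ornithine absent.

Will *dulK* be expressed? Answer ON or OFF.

Ornithine is absent, so LutG is inactive.
Required activator LutG is absent, so *fenG* is not transcribed.
So FenG is not produced.
With no repressor bound, *qilT* is transcribed.
So QilT is produced and active.
No repressor is bound and QilT is active, so *vorE* is transcribed.
So VorE is produced and active.
Itaconate is absent, so DulN is inactive.
Fe²⁺ is present, so MibV is inactive.
With no repressor bound, *qilE* is transcribed.
So QilE is produced and active.
With repressor VorE bound, *mibA* is not transcribed.
So MibA is not produced.
With no repressor bound, *dulK* is transcribed.

ON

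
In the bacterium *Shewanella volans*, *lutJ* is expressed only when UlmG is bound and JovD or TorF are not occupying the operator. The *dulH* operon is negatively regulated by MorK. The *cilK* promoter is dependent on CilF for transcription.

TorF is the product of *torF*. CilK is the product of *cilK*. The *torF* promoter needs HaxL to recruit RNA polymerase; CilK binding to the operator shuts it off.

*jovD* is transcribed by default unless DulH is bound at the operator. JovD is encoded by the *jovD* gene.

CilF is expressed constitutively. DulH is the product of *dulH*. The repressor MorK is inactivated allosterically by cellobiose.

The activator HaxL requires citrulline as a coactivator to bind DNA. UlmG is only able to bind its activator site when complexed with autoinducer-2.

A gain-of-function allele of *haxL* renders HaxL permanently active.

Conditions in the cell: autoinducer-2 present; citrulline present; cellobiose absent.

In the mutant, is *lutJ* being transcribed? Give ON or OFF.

OFF

Cellobiose is absent, so MorK is active.
With repressor MorK bound, *dulH* is not transcribed.
So DulH is not produced.
With no repressor bound, *jovD* is transcribed.
So JovD is produced and active.
Autoinducer-2 is present, so UlmG is active.
CilF is produced constitutively and is active.
No repressor is bound and CilF is active, so *cilK* is transcribed.
So CilK is produced and active.
HaxL is constitutively active in this strain.
With repressor CilK bound, *torF* is not transcribed.
So TorF is not produced.
With repressor JovD bound, *lutJ* is not transcribed.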